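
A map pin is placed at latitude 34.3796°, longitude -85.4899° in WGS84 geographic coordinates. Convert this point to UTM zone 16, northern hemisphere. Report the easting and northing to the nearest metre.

Zone 16 central meridian λ₀ = 6×16 − 183 = -87°; Δλ = +1.5101°.
Transverse Mercator on WGS84 with k₀ = 0.9996 gives E = 638836.952 m, N = 3805279.849 m.

E 638837 m, N 3805280 m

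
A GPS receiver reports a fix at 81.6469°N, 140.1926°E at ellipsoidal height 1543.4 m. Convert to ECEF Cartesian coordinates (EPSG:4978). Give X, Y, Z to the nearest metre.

WGS84: a = 6378137 m, e² = 0.006694380; N(φ) = a/√(1−e²sin²φ) = 6399138.560 m.
X = (N+h)·cosφ·cosλ = -714309.681 m; Y = (N+h)·cosφ·sinλ = 595296.704 m; Z = (N(1−e²)+h)·sinφ = 6290397.013 m.

X -714310 m, Y 595297 m, Z 6290397 m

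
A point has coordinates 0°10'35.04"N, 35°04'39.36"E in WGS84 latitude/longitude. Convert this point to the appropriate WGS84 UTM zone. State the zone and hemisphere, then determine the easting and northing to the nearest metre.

Zone 36N: E 731235 m, N 19510 m

Longitude 35.0776° lies in the 6° band [30°, 36°), giving zone 36; latitude is north of the equator, so 36N.
Zone 36 central meridian λ₀ = 6×36 − 183 = 33°; Δλ = +2.0776°.
Transverse Mercator on WGS84 with k₀ = 0.9996 gives E = 731234.795 m, N = 19510.412 m.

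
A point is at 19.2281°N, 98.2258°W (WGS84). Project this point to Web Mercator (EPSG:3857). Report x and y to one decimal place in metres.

Web Mercator is spherical with R = a = 6378137 m.
x = R·λ = 6378137 × -1.714363620 = -10934446.039 m.
y = R·ln tan(π/4 + φ/2) = 6378137 × 0.342076297 = 2181809.488 m.

x -10934446.0 m, y 2181809.5 m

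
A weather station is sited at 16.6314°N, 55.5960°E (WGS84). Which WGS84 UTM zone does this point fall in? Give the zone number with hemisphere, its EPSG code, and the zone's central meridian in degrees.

Zone 40N (EPSG:32640), central meridian 57°

UTM zone = ⌊(λ + 180)/6⌋ + 1; 55.5960° ∈ [54°, 60°) → zone 40.
Hemisphere: N (φ ≥ 0).
Central meridian λ₀ = 6×40 − 183 = 57°.
EPSG code: 32640.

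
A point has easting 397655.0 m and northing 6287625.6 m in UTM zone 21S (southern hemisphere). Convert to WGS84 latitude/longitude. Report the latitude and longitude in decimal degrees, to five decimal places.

lat -33.54610°, lon -58.10240°

Zone 21S: λ₀ = -57°, k₀ = 0.9996, false easting 500000 m, false northing 10000000 m.
Meridian distance M = (N − FN)/k₀ = -3713859.9 m.
Inverse transverse Mercator on WGS84 gives φ = -33.54609972°, λ = -58.10239994°.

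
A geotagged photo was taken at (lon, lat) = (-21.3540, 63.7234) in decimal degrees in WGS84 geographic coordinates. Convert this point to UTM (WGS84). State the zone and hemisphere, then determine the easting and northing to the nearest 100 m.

Zone 27N: E 482500 m, N 7066200 m

Longitude -21.3540° lies in the 6° band [-24°, -18°), giving zone 27; latitude is north of the equator, so 27N.
Zone 27 central meridian λ₀ = 6×27 − 183 = -21°; Δλ = -0.3540°.
Transverse Mercator on WGS84 with k₀ = 0.9996 gives E = 482514.204 m, N = 7066240.893 m.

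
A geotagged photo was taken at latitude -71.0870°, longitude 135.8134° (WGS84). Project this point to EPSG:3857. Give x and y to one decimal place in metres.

Web Mercator is spherical with R = a = 6378137 m.
x = R·λ = 6378137 × 2.370390998 = 15118678.531 m.
y = R·ln tan(π/4 + φ/2) = 6378137 × -1.792386291 = -11432085.323 m.

x 15118678.5 m, y -11432085.3 m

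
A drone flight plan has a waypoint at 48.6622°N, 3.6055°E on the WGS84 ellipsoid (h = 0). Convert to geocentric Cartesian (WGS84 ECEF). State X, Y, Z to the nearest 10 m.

X 4212360 m, Y 265430 m, Z 4765830 m

WGS84: a = 6378137 m, e² = 0.006694380; N(φ) = a/√(1−e²sin²φ) = 6390206.440 m.
X = (N+h)·cosφ·cosλ = 4212359.127 m; Y = (N+h)·cosφ·sinλ = 265425.133 m; Z = (N(1−e²)+h)·sinφ = 4765830.102 m.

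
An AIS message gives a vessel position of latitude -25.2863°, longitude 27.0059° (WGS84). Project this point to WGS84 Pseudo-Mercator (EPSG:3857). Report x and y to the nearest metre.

Web Mercator is spherical with R = a = 6378137 m.
x = R·λ = 6378137 × 0.471341872 = 3006283.036 m.
y = R·ln tan(π/4 + φ/2) = 6378137 × -0.456395231 = -2910951.308 m.

x 3006283 m, y -2910951 m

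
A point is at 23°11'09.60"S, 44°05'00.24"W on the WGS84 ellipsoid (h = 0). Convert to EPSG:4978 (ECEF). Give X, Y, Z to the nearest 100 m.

WGS84: a = 6378137 m, e² = 0.006694380; N(φ) = a/√(1−e²sin²φ) = 6381448.932 m.
X = (N+h)·cosφ·cosλ = 4213732.469 m; Y = (N+h)·cosφ·sinλ = -4081024.218 m; Z = (N(1−e²)+h)·sinφ = -2495667.370 m.

X 4213700 m, Y -4081000 m, Z -2495700 m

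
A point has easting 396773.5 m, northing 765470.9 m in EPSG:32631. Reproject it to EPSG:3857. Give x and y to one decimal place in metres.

Unproject from UTM 31N (λ₀ = 3°) → φ = 6.92419969°, λ = 2.06559979°.
Web Mercator (R = 6378137 m): x = 229941.517 m, y = 772681.482 m.

x 229941.5 m, y 772681.5 m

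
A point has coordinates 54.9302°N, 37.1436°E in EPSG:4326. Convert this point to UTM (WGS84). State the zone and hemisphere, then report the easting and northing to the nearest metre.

Zone 37N: E 381050 m, N 6088602 m

Longitude 37.1436° lies in the 6° band [36°, 42°), giving zone 37; latitude is north of the equator, so 37N.
Zone 37 central meridian λ₀ = 6×37 − 183 = 39°; Δλ = -1.8564°.
Transverse Mercator on WGS84 with k₀ = 0.9996 gives E = 381049.816 m, N = 6088601.588 m.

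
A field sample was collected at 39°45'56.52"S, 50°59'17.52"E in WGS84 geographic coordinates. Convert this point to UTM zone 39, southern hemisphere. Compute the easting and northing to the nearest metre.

Zone 39 central meridian λ₀ = 6×39 − 183 = 51°; Δλ = -0.0118°.
Transverse Mercator on WGS84 with k₀ = 0.9996 gives E = 498989.321 m, N = 5598247.196 m.

E 498989 m, N 5598247 m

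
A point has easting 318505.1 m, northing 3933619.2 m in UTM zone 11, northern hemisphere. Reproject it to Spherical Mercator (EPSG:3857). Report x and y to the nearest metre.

Unproject from UTM 11N (λ₀ = -117°) → φ = 35.52960022°, λ = -119.00179991°.
Web Mercator (R = 6378137 m): x = -13247219.769 m, y = 4236086.646 m.

x -13247220 m, y 4236087 m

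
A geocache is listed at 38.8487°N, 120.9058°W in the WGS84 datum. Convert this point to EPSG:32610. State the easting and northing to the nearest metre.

E 681735 m, N 4302071 m

Zone 10 central meridian λ₀ = 6×10 − 183 = -123°; Δλ = +2.0942°.
Transverse Mercator on WGS84 with k₀ = 0.9996 gives E = 681734.734 m, N = 4302070.712 m.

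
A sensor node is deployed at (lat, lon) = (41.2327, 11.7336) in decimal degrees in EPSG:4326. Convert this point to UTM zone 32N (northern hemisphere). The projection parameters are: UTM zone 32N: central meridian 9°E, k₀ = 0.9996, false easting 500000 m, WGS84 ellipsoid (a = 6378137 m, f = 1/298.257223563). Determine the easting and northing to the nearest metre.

E 729101 m, N 4568193 m

Zone 32 central meridian λ₀ = 6×32 − 183 = 9°; Δλ = +2.7336°.
Transverse Mercator on WGS84 with k₀ = 0.9996 gives E = 729101.040 m, N = 4568193.204 m.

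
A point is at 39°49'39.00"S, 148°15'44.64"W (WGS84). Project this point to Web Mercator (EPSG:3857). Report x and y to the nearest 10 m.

Web Mercator is spherical with R = a = 6378137 m.
x = R·λ = 6378137 × -2.587667037 = -16504494.872 m.
y = R·ln tan(π/4 + φ/2) = 6378137 × -0.758984422 = -4840906.622 m.

x -16504490 m, y -4840910 m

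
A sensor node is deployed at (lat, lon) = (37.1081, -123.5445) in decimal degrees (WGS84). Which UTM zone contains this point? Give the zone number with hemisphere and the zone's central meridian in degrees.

Zone 10N, central meridian -123°

UTM zone = ⌊(λ + 180)/6⌋ + 1; -123.5445° ∈ [-126°, -120°) → zone 10.
Hemisphere: N (φ ≥ 0).
Central meridian λ₀ = 6×10 − 183 = -123°.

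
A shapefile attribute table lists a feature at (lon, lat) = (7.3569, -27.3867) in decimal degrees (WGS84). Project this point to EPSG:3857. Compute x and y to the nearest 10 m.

Web Mercator is spherical with R = a = 6378137 m.
x = R·λ = 6378137 × 0.128402128 = 818966.362 m.
y = R·ln tan(π/4 + φ/2) = 6378137 × -0.497303278 = -3171868.435 m.

x 818970 m, y -3171870 m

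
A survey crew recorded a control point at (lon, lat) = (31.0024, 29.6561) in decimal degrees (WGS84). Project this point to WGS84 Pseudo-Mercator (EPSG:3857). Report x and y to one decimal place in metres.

Web Mercator is spherical with R = a = 6378137 m.
x = R·λ = 6378137 × 0.541093956 = 3451171.381 m.
y = R·ln tan(π/4 + φ/2) = 6378137 × 0.542387355 = 3459420.858 m.

x 3451171.4 m, y 3459420.9 m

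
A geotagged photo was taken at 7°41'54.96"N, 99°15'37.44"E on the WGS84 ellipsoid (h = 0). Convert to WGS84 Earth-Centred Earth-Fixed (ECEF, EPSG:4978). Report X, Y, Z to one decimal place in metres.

WGS84: a = 6378137 m, e² = 0.006694380; N(φ) = a/√(1−e²sin²φ) = 6378520.157 m.
X = (N+h)·cosφ·cosλ = -1017190.548 m; Y = (N+h)·cosφ·sinλ = 6238646.343 m; Z = (N(1−e²)+h)·sinφ = 848758.925 m.

X -1017190.5 m, Y 6238646.3 m, Z 848758.9 m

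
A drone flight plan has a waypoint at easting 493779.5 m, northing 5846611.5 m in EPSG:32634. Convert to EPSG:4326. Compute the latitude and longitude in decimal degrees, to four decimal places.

lat 52.7693°, lon 20.9078°

Zone 34N: λ₀ = 21°, k₀ = 0.9996, false easting 500000 m.
Meridian distance M = (N − FN)/k₀ = 5848951.1 m.
Inverse transverse Mercator on WGS84 gives φ = 52.76929963°, λ = 20.90780010°.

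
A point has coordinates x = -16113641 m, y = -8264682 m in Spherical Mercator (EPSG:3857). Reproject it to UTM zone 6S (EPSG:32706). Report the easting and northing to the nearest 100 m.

Web Mercator inverse (R = 6378137 m) → φ = -59.38780157°, λ = -144.75129993°.
UTM 6S forward: E = 627721.546 m, N = 3414607.281 m.

E 627700 m, N 3414600 m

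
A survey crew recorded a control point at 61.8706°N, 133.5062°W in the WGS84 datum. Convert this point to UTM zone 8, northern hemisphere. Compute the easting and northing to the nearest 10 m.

Zone 8 central meridian λ₀ = 6×8 − 183 = -135°; Δλ = +1.4938°.
Transverse Mercator on WGS84 with k₀ = 0.9996 gives E = 578567.885 m, N = 6860668.296 m.

E 578570 m, N 6860670 m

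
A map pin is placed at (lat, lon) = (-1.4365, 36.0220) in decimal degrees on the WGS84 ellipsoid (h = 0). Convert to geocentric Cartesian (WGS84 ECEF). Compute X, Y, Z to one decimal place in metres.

WGS84: a = 6378137 m, e² = 0.006694380; N(φ) = a/√(1−e²sin²φ) = 6378150.417 m.
X = (N+h)·cosφ·cosλ = 5156970.964 m; Y = (N+h)·cosφ·sinλ = 3749784.942 m; Z = (N(1−e²)+h)·sinφ = -158823.641 m.

X 5156971.0 m, Y 3749784.9 m, Z -158823.6 m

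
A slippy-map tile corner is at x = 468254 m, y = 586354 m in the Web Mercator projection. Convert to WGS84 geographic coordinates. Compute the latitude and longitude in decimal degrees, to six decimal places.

R = 6378137 m. λ = x/R = 4.20639725°.
φ = 2·arctan(exp(y/R)) − 90° = 2·arctan(1.09629) − 90° = 5.25990383°.

lat 5.259904°, lon 4.206397°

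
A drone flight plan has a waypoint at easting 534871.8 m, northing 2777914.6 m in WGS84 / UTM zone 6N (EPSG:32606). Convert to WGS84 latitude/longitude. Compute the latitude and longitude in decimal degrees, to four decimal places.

Zone 6N: λ₀ = -147°, k₀ = 0.9996, false easting 500000 m.
Meridian distance M = (N − FN)/k₀ = 2779026.2 m.
Inverse transverse Mercator on WGS84 gives φ = 25.11670041°, λ = -146.65409964°.

lat 25.1167°, lon -146.6541°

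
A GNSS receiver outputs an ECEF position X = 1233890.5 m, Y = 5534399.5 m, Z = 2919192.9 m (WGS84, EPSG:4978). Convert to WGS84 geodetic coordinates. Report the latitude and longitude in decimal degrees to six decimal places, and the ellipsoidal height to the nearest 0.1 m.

λ = atan2(Y, X) = 77.43150027°; p = √(X²+Y²) = 5670279.0 m.
Bowring's method on WGS84 (a = 6378137 m, b = 6356752.314 m) gives φ = 27.39730048°, h = 3958.801 m.

lat 27.397300°, lon 77.431500°, h 3958.8 m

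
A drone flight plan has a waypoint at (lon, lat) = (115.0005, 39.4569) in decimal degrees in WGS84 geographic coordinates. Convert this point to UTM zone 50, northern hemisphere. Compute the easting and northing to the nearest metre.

Zone 50 central meridian λ₀ = 6×50 − 183 = 117°; Δλ = -1.9995°.
Transverse Mercator on WGS84 with k₀ = 0.9996 gives E = 327972.041 m, N = 4369389.264 m.

E 327972 m, N 4369389 m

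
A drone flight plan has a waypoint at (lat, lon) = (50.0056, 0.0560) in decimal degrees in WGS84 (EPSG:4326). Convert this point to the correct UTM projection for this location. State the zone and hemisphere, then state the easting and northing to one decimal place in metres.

Zone 31N: E 289052.7 m, N 5543406.9 m

Longitude 0.0560° lies in the 6° band [0°, 6°), giving zone 31; latitude is north of the equator, so 31N.
Zone 31 central meridian λ₀ = 6×31 − 183 = 3°; Δλ = -2.9440°.
Transverse Mercator on WGS84 with k₀ = 0.9996 gives E = 289052.709 m, N = 5543406.930 m.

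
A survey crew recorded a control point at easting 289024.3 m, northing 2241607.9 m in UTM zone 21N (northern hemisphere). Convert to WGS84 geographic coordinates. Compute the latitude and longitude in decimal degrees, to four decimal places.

lat 20.2606°, lon -59.0199°

Zone 21N: λ₀ = -57°, k₀ = 0.9996, false easting 500000 m.
Meridian distance M = (N − FN)/k₀ = 2242504.9 m.
Inverse transverse Mercator on WGS84 gives φ = 20.26059991°, λ = -59.01990042°.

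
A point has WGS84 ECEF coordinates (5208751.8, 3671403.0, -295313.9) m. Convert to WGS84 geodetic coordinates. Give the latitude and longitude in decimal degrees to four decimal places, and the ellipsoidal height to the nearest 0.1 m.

lat -2.6711°, lon 35.1782°, h 1368.7 m

λ = atan2(Y, X) = 35.17820029°; p = √(X²+Y²) = 6372620.8 m.
Bowring's method on WGS84 (a = 6378137 m, b = 6356752.314 m) gives φ = -2.67109995°, h = 1368.720 m.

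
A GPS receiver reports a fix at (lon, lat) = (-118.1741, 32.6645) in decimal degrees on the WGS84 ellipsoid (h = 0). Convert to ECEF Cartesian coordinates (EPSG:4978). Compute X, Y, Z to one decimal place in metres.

X -2537652.6 m, Y -4737843.4 m, Z 3422694.7 m

WGS84: a = 6378137 m, e² = 0.006694380; N(φ) = a/√(1−e²sin²φ) = 6384364.949 m.
X = (N+h)·cosφ·cosλ = -2537652.558 m; Y = (N+h)·cosφ·sinλ = -4737843.387 m; Z = (N(1−e²)+h)·sinφ = 3422694.700 m.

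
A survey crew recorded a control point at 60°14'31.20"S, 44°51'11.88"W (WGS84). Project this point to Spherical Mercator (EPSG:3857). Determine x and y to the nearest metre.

x -4993047 m, y -8453815 m

Web Mercator is spherical with R = a = 6378137 m.
x = R·λ = 6378137 × -0.782837765 = -4993046.516 m.
y = R·ln tan(π/4 + φ/2) = 6378137 × -1.325436367 = -8453814.730 m.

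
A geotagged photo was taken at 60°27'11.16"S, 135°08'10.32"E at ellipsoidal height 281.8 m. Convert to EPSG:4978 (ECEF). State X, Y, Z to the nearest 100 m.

X -2235100 m, Y 2224500 m, Z -5525800 m

WGS84: a = 6378137 m, e² = 0.006694380; N(φ) = a/√(1−e²sin²φ) = 6394355.818 m.
X = (N+h)·cosφ·cosλ = -2235102.422 m; Y = (N+h)·cosφ·sinλ = 2224501.307 m; Z = (N(1−e²)+h)·sinφ = -5525790.478 m.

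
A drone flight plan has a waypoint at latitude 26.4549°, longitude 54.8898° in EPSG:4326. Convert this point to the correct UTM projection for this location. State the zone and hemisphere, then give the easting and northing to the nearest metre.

Zone 40N: E 289607 m, N 2927789 m

Longitude 54.8898° lies in the 6° band [54°, 60°), giving zone 40; latitude is north of the equator, so 40N.
Zone 40 central meridian λ₀ = 6×40 − 183 = 57°; Δλ = -2.1102°.
Transverse Mercator on WGS84 with k₀ = 0.9996 gives E = 289607.206 m, N = 2927789.251 m.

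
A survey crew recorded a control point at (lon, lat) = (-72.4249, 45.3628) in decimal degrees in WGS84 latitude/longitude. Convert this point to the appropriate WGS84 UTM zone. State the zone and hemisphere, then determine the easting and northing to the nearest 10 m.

Zone 18N: E 701670 m, N 5026480 m

Longitude -72.4249° lies in the 6° band [-78°, -72°), giving zone 18; latitude is north of the equator, so 18N.
Zone 18 central meridian λ₀ = 6×18 − 183 = -75°; Δλ = +2.5751°.
Transverse Mercator on WGS84 with k₀ = 0.9996 gives E = 701671.592 m, N = 5026480.060 m.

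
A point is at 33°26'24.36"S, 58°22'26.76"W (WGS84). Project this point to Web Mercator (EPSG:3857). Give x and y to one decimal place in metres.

x -6498175.1 m, y -3953866.6 m

Web Mercator is spherical with R = a = 6378137 m.
x = R·λ = 6378137 × -1.018820243 = -6498175.088 m.
y = R·ln tan(π/4 + φ/2) = 6378137 × -0.619909331 = -3953866.638 m.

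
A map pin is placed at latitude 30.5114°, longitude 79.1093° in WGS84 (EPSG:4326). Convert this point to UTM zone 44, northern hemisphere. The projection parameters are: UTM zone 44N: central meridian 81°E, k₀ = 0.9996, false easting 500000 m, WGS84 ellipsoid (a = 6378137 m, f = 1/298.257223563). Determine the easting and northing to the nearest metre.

E 318573 m, N 3376975 m

Zone 44 central meridian λ₀ = 6×44 − 183 = 81°; Δλ = -1.8907°.
Transverse Mercator on WGS84 with k₀ = 0.9996 gives E = 318572.520 m, N = 3376974.980 m.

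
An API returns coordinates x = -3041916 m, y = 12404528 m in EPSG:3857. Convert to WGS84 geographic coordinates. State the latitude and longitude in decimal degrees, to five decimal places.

lat 73.72280°, lon -27.32600°

R = 6378137 m. λ = x/R = -27.32599636°.
φ = 2·arctan(exp(y/R)) − 90° = 2·arctan(6.99259) − 90° = 73.72279964°.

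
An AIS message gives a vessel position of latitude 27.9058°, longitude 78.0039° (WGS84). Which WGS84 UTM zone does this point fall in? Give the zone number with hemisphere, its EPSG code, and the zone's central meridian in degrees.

UTM zone = ⌊(λ + 180)/6⌋ + 1; 78.0039° ∈ [78°, 84°) → zone 44.
Hemisphere: N (φ ≥ 0).
Central meridian λ₀ = 6×44 − 183 = 81°.
EPSG code: 32644.

Zone 44N (EPSG:32644), central meridian 81°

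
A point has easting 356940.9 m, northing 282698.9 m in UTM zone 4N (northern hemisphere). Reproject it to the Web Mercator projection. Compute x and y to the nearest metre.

Unproject from UTM 4N (λ₀ = -159°) → φ = 2.55700009°, λ = -160.28680030°.
Web Mercator (R = 6378137 m): x = -17843044.990 m, y = 284738.480 m.

x -17843045 m, y 284738 m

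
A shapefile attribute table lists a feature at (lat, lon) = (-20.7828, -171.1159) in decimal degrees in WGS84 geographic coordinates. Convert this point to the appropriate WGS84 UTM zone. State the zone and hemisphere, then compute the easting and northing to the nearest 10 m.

Zone 2S: E 487940 m, N 7701890 m

Longitude -171.1159° lies in the 6° band [-174°, -168°), giving zone 2; latitude is south of the equator, so 2S.
Zone 2 central meridian λ₀ = 6×2 − 183 = -171°; Δλ = -0.1159°.
Transverse Mercator on WGS84 with k₀ = 0.9996 gives E = 487937.305 m, N = 7701885.846 m.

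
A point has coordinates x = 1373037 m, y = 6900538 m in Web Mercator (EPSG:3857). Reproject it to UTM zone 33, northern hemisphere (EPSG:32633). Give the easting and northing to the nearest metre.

Web Mercator inverse (R = 6378137 m) → φ = 52.55190064°, λ = 12.33420123°.
UTM 33N forward: E = 319267.523 m, N = 5825764.057 m.

E 319268 m, N 5825764 m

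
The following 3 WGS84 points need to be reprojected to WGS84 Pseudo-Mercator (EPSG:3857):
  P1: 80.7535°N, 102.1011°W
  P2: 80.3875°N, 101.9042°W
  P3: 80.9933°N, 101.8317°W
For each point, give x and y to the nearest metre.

Web Mercator: x = R·λ, y = R·ln tan(π/4+φ/2), R = 6378137 m.
P1 (80.7535°, -102.1011°) → (-11365842.461, 16040730.080) m.
P2 (80.3875°, -101.9042°) → (-11343923.654, 15792014.599) m.
P3 (80.9933°, -101.8317°) → (-11335852.991, 16209035.076) m.

P1: x -11365842 m, y 16040730 m; P2: x -11343924 m, y 15792015 m; P3: x -11335853 m, y 16209035 m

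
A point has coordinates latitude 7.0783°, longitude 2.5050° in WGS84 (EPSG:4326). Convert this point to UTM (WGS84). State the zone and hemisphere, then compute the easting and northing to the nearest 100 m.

Zone 31N: E 445300 m, N 782400 m

Longitude 2.5050° lies in the 6° band [0°, 6°), giving zone 31; latitude is north of the equator, so 31N.
Zone 31 central meridian λ₀ = 6×31 − 183 = 3°; Δλ = -0.4950°.
Transverse Mercator on WGS84 with k₀ = 0.9996 gives E = 445335.242 m, N = 782433.772 m.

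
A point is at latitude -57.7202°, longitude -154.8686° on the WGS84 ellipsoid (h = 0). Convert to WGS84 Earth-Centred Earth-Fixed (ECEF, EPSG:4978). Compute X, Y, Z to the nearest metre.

X -3091226 m, Y -1450102 m, Z -5369160 m

WGS84: a = 6378137 m, e² = 0.006694380; N(φ) = a/√(1−e²sin²φ) = 6393451.833 m.
X = (N+h)·cosφ·cosλ = -3091225.626 m; Y = (N+h)·cosφ·sinλ = -1450102.256 m; Z = (N(1−e²)+h)·sinφ = -5369159.506 m.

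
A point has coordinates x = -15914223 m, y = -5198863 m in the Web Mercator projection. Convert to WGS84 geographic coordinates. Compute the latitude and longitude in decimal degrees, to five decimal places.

lat -42.25240°, lon -142.95990°

R = 6378137 m. λ = x/R = -142.95989756°.
φ = 2·arctan(exp(y/R)) − 90° = 2·arctan(0.44259) − 90° = -42.25239970°.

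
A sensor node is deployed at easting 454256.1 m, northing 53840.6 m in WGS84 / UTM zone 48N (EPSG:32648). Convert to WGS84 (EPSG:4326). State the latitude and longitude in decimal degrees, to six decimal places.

lat 0.487100°, lon 104.588900°

Zone 48N: λ₀ = 105°, k₀ = 0.9996, false easting 500000 m.
Meridian distance M = (N − FN)/k₀ = 53862.1 m.
Inverse transverse Mercator on WGS84 gives φ = 0.48710006°, λ = 104.58889991°.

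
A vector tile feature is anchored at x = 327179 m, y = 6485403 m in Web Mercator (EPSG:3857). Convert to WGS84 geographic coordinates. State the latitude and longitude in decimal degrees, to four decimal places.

lat 50.2254°, lon 2.9391°

R = 6378137 m. λ = x/R = 2.93909896°.
φ = 2·arctan(exp(y/R)) − 90° = 2·arctan(2.76438) − 90° = 50.22539975°.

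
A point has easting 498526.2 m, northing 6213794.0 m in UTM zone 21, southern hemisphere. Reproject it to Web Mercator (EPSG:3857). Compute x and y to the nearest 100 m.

x -6347000 m, y -4058000 m

Unproject from UTM 21S (λ₀ = -57°) → φ = -34.21690036°, λ = -57.01600001°.
Web Mercator (R = 6378137 m): x = -6346992.088 m, y = -4057963.762 m.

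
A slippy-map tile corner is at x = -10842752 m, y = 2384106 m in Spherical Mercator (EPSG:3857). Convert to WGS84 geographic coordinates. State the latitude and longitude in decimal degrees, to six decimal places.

R = 6378137 m. λ = x/R = -97.40209844°.
φ = 2·arctan(exp(y/R)) − 90° = 2·arctan(1.45324) − 90° = 20.93480100°.

lat 20.934801°, lon -97.402098°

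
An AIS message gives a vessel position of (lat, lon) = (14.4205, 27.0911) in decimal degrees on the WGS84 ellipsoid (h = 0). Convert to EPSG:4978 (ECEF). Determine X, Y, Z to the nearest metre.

WGS84: a = 6378137 m, e² = 0.006694380; N(φ) = a/√(1−e²sin²φ) = 6379461.449 m.
X = (N+h)·cosφ·cosλ = 5500591.042 m; Y = (N+h)·cosφ·sinλ = 2813716.557 m; Z = (N(1−e²)+h)·sinφ = 1578082.776 m.

X 5500591 m, Y 2813717 m, Z 1578083 m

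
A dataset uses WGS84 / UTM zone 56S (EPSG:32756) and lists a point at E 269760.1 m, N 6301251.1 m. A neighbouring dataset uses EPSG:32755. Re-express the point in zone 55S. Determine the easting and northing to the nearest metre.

UTM 56S → geographic: φ = -33.40340043°, λ = 150.52429946°.
UTM 55S (λ₀ = 147°) forward: E = 827801.025 m, N = 6298436.124 m.

E 827801 m, N 6298436 m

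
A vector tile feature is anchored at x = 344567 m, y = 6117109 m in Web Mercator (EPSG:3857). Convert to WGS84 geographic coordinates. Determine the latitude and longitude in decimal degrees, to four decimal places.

lat 48.0616°, lon 3.0953°

R = 6378137 m. λ = x/R = 3.09529803°.
φ = 2·arctan(exp(y/R)) − 90° = 2·arctan(2.60928) − 90° = 48.06159997°.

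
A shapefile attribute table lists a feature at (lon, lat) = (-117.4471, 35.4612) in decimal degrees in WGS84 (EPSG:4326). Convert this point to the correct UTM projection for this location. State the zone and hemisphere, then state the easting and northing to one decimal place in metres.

Longitude -117.4471° lies in the 6° band [-120°, -114°), giving zone 11; latitude is north of the equator, so 11N.
Zone 11 central meridian λ₀ = 6×11 − 183 = -117°; Δλ = -0.4471°.
Transverse Mercator on WGS84 with k₀ = 0.9996 gives E = 459431.489 m, N = 3924282.172 m.

Zone 11N: E 459431.5 m, N 3924282.2 m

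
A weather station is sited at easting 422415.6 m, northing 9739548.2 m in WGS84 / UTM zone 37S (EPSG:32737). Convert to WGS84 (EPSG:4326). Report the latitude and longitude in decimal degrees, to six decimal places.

lat -2.356200°, lon 38.302200°

Zone 37S: λ₀ = 39°, k₀ = 0.9996, false easting 500000 m, false northing 10000000 m.
Meridian distance M = (N − FN)/k₀ = -260556.0 m.
Inverse transverse Mercator on WGS84 gives φ = -2.35620007°, λ = 38.30219987°.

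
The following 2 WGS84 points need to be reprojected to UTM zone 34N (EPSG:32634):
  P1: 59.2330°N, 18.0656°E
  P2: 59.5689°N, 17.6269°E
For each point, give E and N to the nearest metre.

P1: E 332587 m, N 6569682 m; P2: E 309468 m, N 6608240 m

UTM zone 34N: λ₀ = 21°, k₀ = 0.9996.
P1 (59.2330°, 18.0656°) → (332587.200, 6569682.039) m.
P2 (59.5689°, 17.6269°) → (309467.535, 6608240.121) m.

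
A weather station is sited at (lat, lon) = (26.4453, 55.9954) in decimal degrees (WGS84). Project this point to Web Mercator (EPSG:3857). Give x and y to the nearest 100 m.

Web Mercator is spherical with R = a = 6378137 m.
x = R·λ = 6378137 × 0.977304096 = 6233379.415 m.
y = R·ln tan(π/4 + φ/2) = 6378137 × 0.478876294 = 3054338.609 m.

x 6233400 m, y 3054300 m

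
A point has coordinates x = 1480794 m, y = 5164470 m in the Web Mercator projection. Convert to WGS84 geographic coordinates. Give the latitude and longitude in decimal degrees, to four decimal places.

lat 42.0233°, lon 13.3022°

R = 6378137 m. λ = x/R = 13.30219883°.
φ = 2·arctan(exp(y/R)) − 90° = 2·arctan(2.24727) − 90° = 42.02329793°.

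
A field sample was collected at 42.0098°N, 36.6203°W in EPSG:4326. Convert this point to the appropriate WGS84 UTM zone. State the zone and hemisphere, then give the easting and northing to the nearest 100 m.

Zone 24N: E 697100 m, N 4653600 m

Longitude -36.6203° lies in the 6° band [-42°, -36°), giving zone 24; latitude is north of the equator, so 24N.
Zone 24 central meridian λ₀ = 6×24 − 183 = -39°; Δλ = +2.3797°.
Transverse Mercator on WGS84 with k₀ = 0.9996 gives E = 697056.857 m, N = 4653603.906 m.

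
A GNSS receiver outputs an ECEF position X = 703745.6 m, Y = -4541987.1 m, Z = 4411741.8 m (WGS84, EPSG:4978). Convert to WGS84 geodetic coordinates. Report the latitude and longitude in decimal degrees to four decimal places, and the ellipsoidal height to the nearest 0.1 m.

λ = atan2(Y, X) = -81.19249948°; p = √(X²+Y²) = 4596183.7 m.
Bowring's method on WGS84 (a = 6378137 m, b = 6356752.314 m) gives φ = 44.01919980°, h = 3044.818 m.

lat 44.0192°, lon -81.1925°, h 3044.8 m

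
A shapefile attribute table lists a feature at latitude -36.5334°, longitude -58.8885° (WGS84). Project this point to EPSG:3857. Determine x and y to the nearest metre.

x -6555438 m, y -4374267 m

Web Mercator is spherical with R = a = 6378137 m.
x = R·λ = 6378137 × -1.027798217 = -6555437.834 m.
y = R·ln tan(π/4 + φ/2) = 6378137 × -0.685822020 = -4374266.799 m.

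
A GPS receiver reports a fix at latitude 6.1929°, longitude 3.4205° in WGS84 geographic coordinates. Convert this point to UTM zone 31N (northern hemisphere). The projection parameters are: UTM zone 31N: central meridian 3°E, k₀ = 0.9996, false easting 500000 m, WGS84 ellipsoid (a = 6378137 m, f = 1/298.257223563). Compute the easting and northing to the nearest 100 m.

Zone 31 central meridian λ₀ = 6×31 − 183 = 3°; Δλ = +0.4205°.
Transverse Mercator on WGS84 with k₀ = 0.9996 gives E = 546520.288 m, N = 684546.644 m.

E 546500 m, N 684500 m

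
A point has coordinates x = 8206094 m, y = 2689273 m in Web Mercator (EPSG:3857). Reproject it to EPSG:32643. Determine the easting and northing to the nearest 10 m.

E 368930 m, N 2596420 m

Web Mercator inverse (R = 6378137 m) → φ = 23.47260369°, λ = 73.71659663°.
UTM 43N forward: E = 368929.677 m, N = 2596423.196 m.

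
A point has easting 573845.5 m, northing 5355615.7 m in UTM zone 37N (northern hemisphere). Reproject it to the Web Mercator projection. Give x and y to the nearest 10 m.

Unproject from UTM 37N (λ₀ = 39°) → φ = 48.34939978°, λ = 39.99670019°.
Web Mercator (R = 6378137 m): x = 4452412.298 m, y = 6165180.607 m.

x 4452410 m, y 6165180 m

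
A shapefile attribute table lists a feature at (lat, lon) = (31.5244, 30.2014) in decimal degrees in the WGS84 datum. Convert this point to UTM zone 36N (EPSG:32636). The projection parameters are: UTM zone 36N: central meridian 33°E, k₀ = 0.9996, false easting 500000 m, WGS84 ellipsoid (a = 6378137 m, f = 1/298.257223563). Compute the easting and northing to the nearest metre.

E 234254 m, N 3491116 m

Zone 36 central meridian λ₀ = 6×36 − 183 = 33°; Δλ = -2.7986°.
Transverse Mercator on WGS84 with k₀ = 0.9996 gives E = 234253.645 m, N = 3491116.124 m.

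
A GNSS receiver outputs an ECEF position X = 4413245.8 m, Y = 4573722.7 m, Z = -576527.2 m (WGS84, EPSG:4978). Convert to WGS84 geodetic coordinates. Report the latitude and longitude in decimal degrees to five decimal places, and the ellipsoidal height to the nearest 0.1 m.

λ = atan2(Y, X) = 46.02300036°; p = √(X²+Y²) = 6355759.4 m.
Bowring's method on WGS84 (a = 6378137 m, b = 6356752.314 m) gives φ = -5.21779958°, h = 3892.471 m.

lat -5.21780°, lon 46.02300°, h 3892.5 m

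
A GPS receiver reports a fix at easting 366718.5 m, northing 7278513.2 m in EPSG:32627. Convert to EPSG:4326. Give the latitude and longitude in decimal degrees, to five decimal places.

lat 65.60110°, lon -23.89230°

Zone 27N: λ₀ = -21°, k₀ = 0.9996, false easting 500000 m.
Meridian distance M = (N − FN)/k₀ = 7281425.8 m.
Inverse transverse Mercator on WGS84 gives φ = 65.60110037°, λ = -23.89230107°.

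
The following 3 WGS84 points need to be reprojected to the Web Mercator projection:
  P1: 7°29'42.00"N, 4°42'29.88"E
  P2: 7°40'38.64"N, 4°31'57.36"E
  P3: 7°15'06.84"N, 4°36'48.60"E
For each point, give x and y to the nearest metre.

P1: x 524126 m, y 836729 m; P2: x 504567 m, y 857213 m; P3: x 513572 m, y 809442 m

Web Mercator: x = R·λ, y = R·ln tan(π/4+φ/2), R = 6378137 m.
P1 (7.4950°, 4.7083°) → (524125.559, 836729.335) m.
P2 (7.6774°, 4.5326°) → (504566.724, 857213.308) m.
P3 (7.2519°, 4.6135°) → (513572.471, 809441.899) m.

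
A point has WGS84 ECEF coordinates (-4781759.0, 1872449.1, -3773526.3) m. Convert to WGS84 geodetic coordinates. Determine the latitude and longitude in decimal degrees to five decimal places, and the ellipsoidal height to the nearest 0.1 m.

lat -36.49300°, lon 158.61560°, h 2044.9 m

λ = atan2(Y, X) = 158.61560032°; p = √(X²+Y²) = 5135297.9 m.
Bowring's method on WGS84 (a = 6378137 m, b = 6356752.314 m) gives φ = -36.49300023°, h = 2044.943 m.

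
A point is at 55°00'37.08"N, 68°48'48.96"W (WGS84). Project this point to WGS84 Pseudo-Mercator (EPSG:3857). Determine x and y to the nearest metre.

x -7660295 m, y 7363865 m

Web Mercator is spherical with R = a = 6378137 m.
x = R·λ = 6378137 × -1.201023890 = -7660294.912 m.
y = R·ln tan(π/4 + φ/2) = 6378137 × 1.154548011 = 7363865.390 m.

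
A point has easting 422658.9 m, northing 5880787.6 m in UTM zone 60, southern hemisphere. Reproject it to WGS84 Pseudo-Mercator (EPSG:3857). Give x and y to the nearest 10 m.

x 19606510 m, y -4469290 m

Unproject from UTM 60S (λ₀ = 177°) → φ = -37.21619971°, λ = 176.12829997°.
Web Mercator (R = 6378137 m): x = 19606512.667 m, y = -4469285.236 m.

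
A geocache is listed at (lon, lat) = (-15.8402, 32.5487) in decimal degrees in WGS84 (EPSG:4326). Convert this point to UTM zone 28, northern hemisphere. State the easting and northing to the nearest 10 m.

Zone 28 central meridian λ₀ = 6×28 − 183 = -15°; Δλ = -0.8402°.
Transverse Mercator on WGS84 with k₀ = 0.9996 gives E = 421113.673 m, N = 3601568.794 m.

E 421110 m, N 3601570 m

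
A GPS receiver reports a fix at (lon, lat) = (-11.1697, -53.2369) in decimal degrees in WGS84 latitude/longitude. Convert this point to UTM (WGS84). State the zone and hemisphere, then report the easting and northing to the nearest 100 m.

Zone 29S: E 355200 m, N 4099200 m

Longitude -11.1697° lies in the 6° band [-12°, -6°), giving zone 29; latitude is south of the equator, so 29S.
Zone 29 central meridian λ₀ = 6×29 − 183 = -9°; Δλ = -2.1697°.
Transverse Mercator on WGS84 with k₀ = 0.9996 gives E = 355198.675 m, N = 4099178.900 m.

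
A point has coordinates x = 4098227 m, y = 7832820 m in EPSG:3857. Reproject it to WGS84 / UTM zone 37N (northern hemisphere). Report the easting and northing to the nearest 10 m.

E 368540 m, N 6358900 m

Web Mercator inverse (R = 6378137 m) → φ = 57.35399973°, λ = 36.81499952°.
UTM 37N forward: E = 368542.038 m, N = 6358903.654 m.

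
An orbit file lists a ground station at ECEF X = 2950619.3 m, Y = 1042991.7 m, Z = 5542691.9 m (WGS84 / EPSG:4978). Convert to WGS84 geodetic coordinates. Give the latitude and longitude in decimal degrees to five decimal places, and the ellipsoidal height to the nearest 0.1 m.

λ = atan2(Y, X) = 19.46760000°; p = √(X²+Y²) = 3129534.5 m.
Bowring's method on WGS84 (a = 6378137 m, b = 6356752.314 m) gives φ = 60.71430008°, h = 3270.349 m.

lat 60.71430°, lon 19.46760°, h 3270.3 m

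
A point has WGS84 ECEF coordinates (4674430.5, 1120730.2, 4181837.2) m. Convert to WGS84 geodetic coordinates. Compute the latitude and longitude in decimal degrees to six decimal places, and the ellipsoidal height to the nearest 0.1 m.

lat 41.212700°, lon 13.482600°, h 2451.7 m

λ = atan2(Y, X) = 13.48260003°; p = √(X²+Y²) = 4806905.1 m.
Bowring's method on WGS84 (a = 6378137 m, b = 6356752.314 m) gives φ = 41.21270042°, h = 2451.704 m.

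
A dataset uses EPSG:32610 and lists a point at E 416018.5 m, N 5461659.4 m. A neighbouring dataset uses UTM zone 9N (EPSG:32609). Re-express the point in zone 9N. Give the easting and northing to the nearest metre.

E 852151 m, N 5472318 m

UTM 10N → geographic: φ = 49.30190033°, λ = -124.15519943°.
UTM 9N (λ₀ = -129°) forward: E = 852151.498 m, N = 5472317.860 m.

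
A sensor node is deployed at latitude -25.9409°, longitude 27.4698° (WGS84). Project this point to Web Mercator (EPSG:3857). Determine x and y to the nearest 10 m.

x 3057920 m, y -2991760 m

Web Mercator is spherical with R = a = 6378137 m.
x = R·λ = 6378137 × 0.479438455 = 3057924.148 m.
y = R·ln tan(π/4 + φ/2) = 6378137 × -0.469065339 = -2991762.995 m.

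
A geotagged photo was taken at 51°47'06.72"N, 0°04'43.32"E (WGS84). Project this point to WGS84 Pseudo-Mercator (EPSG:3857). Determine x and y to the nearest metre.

x 8761 m, y 6761380 m

Web Mercator is spherical with R = a = 6378137 m.
x = R·λ = 6378137 × 0.001373574 = 8760.844 m.
y = R·ln tan(π/4 + φ/2) = 6378137 × 1.060086927 = 6761379.655 m.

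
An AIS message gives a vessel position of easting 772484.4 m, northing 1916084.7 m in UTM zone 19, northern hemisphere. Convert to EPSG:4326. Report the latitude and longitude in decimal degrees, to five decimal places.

lat 17.31380°, lon -66.43650°

Zone 19N: λ₀ = -69°, k₀ = 0.9996, false easting 500000 m.
Meridian distance M = (N − FN)/k₀ = 1916851.4 m.
Inverse transverse Mercator on WGS84 gives φ = 17.31380031°, λ = -66.43649984°.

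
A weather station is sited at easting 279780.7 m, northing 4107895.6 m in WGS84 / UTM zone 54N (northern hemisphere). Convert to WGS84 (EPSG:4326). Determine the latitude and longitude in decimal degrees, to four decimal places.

Zone 54N: λ₀ = 141°, k₀ = 0.9996, false easting 500000 m.
Meridian distance M = (N − FN)/k₀ = 4109539.4 m.
Inverse transverse Mercator on WGS84 gives φ = 37.09149959°, λ = 138.52220030°.

lat 37.0915°, lon 138.5222°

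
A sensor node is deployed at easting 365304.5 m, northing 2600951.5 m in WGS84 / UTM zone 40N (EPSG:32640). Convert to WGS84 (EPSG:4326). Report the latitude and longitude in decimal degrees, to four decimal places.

Zone 40N: λ₀ = 57°, k₀ = 0.9996, false easting 500000 m.
Meridian distance M = (N − FN)/k₀ = 2601992.3 m.
Inverse transverse Mercator on WGS84 gives φ = 23.51320026°, λ = 55.68070014°.

lat 23.5132°, lon 55.6807°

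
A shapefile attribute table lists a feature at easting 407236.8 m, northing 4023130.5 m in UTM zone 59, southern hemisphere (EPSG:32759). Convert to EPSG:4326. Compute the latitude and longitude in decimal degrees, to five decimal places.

lat -53.93190°, lon 169.58710°

Zone 59S: λ₀ = 171°, k₀ = 0.9996, false easting 500000 m, false northing 10000000 m.
Meridian distance M = (N − FN)/k₀ = -5979261.2 m.
Inverse transverse Mercator on WGS84 gives φ = -53.93190030°, λ = 169.58709947°.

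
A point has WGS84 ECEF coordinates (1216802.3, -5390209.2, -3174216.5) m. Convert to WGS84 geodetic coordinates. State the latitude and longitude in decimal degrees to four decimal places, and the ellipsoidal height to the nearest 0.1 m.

lat -30.0409°, lon -77.2791°, h -165.5 m

λ = atan2(Y, X) = -77.27910041°; p = √(X²+Y²) = 5525845.0 m.
Bowring's method on WGS84 (a = 6378137 m, b = 6356752.314 m) gives φ = -30.04089988°, h = -165.533 m.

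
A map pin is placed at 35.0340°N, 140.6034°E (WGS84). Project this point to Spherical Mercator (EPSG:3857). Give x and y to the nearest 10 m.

x 15651900 m, y 4168500 m

Web Mercator is spherical with R = a = 6378137 m.
x = R·λ = 6378137 × 2.453992269 = 15651898.892 m.
y = R·ln tan(π/4 + φ/2) = 6378137 × 0.653561153 = 4168502.569 m.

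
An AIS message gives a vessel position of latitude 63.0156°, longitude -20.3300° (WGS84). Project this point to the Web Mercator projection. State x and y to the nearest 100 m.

Web Mercator is spherical with R = a = 6378137 m.
x = R·λ = 6378137 × -0.354825437 = -2263125.248 m.
y = R·ln tan(π/4 + φ/2) = 6378137 × 1.427388136 = 9104077.085 m.

x -2263100 m, y 9104100 m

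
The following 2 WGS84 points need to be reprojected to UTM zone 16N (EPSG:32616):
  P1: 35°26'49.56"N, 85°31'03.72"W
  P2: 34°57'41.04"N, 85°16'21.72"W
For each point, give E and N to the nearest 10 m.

UTM zone 16N: λ₀ = -87°, k₀ = 0.9996.
P1 (35.4471°, -85.5177°) → (634527.420, 3923635.939) m.
P2 (34.9614°, -85.2727°) → (657701.236, 3870124.874) m.

P1: E 634530 m, N 3923640 m; P2: E 657700 m, N 3870120 m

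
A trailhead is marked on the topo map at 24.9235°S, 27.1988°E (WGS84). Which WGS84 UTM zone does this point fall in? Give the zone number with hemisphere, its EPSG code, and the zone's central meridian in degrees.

Zone 35S (EPSG:32735), central meridian 27°

UTM zone = ⌊(λ + 180)/6⌋ + 1; 27.1988° ∈ [24°, 30°) → zone 35.
Hemisphere: S (φ < 0).
Central meridian λ₀ = 6×35 − 183 = 27°.
EPSG code: 32735.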